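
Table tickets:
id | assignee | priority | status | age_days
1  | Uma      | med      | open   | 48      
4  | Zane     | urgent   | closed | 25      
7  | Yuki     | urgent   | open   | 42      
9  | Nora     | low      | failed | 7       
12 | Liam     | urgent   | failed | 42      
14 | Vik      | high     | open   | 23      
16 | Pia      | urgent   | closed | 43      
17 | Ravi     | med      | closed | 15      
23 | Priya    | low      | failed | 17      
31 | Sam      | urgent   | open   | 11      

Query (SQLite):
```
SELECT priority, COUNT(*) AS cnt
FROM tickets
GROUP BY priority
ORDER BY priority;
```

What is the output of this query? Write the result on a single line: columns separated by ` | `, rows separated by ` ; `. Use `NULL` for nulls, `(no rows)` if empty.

high | 1 ; low | 2 ; med | 2 ; urgent | 5

Partition tickets by priority; compute COUNT(*) within each group.
  high: ids {14} → COUNT(*)=1
  low: ids {9, 23} → COUNT(*)=2
  med: ids {1, 17} → COUNT(*)=2
  urgent: ids {4, 7, 12, 16, 31} → COUNT(*)=5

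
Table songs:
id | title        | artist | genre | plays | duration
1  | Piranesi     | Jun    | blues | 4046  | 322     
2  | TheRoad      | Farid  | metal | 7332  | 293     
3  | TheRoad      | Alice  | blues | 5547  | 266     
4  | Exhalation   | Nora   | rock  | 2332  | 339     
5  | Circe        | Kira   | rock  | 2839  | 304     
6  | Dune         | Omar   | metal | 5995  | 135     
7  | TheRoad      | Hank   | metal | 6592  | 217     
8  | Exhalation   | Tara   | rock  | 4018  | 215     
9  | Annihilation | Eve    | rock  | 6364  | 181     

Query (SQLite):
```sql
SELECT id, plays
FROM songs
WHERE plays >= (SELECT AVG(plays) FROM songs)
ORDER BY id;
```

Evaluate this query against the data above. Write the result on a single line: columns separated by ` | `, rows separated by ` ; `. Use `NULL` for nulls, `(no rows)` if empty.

Scalar subquery: AVG(plays) over all songs rows = 5007.222222 (≈; comparison uses full precision).
Keep rows where plays >= that value.

2 | 7332 ; 3 | 5547 ; 6 | 5995 ; 7 | 6592 ; 9 | 6364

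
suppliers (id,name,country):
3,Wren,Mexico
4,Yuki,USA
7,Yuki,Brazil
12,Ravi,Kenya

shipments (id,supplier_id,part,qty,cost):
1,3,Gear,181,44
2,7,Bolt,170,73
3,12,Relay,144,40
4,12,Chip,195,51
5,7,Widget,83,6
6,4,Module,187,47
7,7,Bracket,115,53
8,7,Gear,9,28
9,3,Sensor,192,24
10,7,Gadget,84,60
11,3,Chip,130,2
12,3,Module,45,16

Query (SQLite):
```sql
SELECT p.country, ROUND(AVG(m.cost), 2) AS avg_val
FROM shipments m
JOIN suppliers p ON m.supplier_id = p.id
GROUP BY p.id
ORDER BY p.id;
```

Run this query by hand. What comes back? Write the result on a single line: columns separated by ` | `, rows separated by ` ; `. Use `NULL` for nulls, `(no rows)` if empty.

Join each shipments row to its suppliers via supplier_id.
Group joined rows by suppliers.id; compute ROUND(AVG(m.cost), 2) per group.
  3: ids {1, 9, 11, 12} → ROUND(AVG(m.cost), 2)=21.5
  4: ids {6} → ROUND(AVG(m.cost), 2)=47
  7: ids {2, 5, 7, 8, 10} → ROUND(AVG(m.cost), 2)=44
  12: ids {3, 4} → ROUND(AVG(m.cost), 2)=45.5

Mexico | 21.5 ; USA | 47 ; Brazil | 44 ; Kenya | 45.5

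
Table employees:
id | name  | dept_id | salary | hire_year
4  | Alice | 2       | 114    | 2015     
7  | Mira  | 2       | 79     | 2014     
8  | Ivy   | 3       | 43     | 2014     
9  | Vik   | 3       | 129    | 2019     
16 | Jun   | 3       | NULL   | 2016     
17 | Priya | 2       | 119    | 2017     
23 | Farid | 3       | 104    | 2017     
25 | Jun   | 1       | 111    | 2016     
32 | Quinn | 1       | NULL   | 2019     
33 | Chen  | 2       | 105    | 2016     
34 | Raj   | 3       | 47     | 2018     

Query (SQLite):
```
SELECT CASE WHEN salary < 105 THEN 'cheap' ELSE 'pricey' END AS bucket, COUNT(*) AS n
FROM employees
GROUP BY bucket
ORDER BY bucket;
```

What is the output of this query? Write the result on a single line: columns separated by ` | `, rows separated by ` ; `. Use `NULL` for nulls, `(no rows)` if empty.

Bucket rows by salary < 105 → 'cheap' else 'pricey'; count each bucket.
NULL < 105 is unknown, so NULL salary falls into ELSE → 'pricey'.

cheap | 4 ; pricey | 7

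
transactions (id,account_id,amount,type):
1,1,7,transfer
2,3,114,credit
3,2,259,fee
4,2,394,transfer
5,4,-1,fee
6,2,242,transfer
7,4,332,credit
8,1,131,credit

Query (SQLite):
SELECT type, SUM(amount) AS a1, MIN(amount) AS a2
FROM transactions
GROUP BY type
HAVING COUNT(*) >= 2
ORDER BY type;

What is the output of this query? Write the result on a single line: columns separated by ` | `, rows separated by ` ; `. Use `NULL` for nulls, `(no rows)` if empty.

credit | 577 | 114 ; fee | 258 | -1 ; transfer | 643 | 7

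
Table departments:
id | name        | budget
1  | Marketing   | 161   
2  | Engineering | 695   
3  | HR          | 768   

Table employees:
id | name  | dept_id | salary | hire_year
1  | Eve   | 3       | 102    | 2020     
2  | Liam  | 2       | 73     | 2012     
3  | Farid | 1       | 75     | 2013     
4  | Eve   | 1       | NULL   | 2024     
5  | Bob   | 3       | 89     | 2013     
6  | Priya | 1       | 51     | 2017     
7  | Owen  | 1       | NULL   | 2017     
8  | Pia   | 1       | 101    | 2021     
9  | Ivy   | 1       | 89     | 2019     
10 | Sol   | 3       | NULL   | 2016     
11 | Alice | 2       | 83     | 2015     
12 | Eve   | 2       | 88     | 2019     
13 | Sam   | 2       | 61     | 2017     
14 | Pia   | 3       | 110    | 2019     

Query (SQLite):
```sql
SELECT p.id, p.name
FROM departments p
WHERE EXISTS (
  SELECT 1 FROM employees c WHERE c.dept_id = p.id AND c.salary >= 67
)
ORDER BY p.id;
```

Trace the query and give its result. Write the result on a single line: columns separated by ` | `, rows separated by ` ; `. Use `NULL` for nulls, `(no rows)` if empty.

For each departments row, check whether any employees with matching dept_id has salary >= 67.
Keep rows where that is true.

1 | Marketing ; 2 | Engineering ; 3 | HR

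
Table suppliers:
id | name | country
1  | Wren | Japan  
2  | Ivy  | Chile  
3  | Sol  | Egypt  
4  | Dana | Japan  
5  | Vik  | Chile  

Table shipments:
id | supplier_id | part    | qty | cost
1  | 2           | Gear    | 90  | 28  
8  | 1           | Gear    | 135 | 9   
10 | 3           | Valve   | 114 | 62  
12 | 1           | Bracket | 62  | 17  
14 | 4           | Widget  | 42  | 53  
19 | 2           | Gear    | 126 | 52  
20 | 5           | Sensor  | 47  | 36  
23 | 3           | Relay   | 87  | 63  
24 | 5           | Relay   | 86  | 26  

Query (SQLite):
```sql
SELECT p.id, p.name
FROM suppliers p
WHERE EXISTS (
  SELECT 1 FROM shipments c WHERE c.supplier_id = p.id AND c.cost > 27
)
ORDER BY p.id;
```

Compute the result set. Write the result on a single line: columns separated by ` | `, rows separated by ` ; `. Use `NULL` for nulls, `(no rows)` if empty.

2 | Ivy ; 3 | Sol ; 4 | Dana ; 5 | Vik

For each suppliers row, check whether any shipments with matching supplier_id has cost > 27.
Keep rows where that is true.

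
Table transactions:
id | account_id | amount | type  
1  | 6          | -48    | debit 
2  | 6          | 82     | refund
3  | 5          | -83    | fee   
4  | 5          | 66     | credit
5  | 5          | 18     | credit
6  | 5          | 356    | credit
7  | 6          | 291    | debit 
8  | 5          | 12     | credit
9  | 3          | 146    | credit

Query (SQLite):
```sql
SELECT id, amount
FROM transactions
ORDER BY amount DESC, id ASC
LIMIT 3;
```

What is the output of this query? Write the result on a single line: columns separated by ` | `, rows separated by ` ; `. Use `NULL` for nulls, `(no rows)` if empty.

Sort by amount desc, tiebreak id asc: (356, id=6), (291, id=7), (146, id=9), (82, id=2), (66, id=4), (18, id=5) …. Take first 3.

6 | 356 ; 7 | 291 ; 9 | 146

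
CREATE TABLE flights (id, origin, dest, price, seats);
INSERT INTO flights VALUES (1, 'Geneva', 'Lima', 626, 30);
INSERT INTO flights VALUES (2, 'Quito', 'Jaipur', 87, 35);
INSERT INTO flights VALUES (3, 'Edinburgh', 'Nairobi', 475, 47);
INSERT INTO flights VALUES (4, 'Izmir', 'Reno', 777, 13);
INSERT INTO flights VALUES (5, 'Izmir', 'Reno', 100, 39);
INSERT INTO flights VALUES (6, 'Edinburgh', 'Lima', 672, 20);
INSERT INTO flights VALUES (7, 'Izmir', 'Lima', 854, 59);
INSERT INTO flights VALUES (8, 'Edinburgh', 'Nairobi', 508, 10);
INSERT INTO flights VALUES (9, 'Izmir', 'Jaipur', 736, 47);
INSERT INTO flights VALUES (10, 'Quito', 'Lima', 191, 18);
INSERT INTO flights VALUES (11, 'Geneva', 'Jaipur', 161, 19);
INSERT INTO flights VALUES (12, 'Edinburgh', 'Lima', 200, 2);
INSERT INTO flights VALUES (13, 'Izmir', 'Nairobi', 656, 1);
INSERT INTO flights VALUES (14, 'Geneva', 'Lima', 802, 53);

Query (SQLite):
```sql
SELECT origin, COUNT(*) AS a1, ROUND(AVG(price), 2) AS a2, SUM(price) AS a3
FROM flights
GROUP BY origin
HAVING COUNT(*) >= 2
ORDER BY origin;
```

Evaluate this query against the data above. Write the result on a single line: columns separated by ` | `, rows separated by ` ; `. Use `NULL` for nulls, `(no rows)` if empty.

Group flights by origin.
Per group compute: COUNT(*), ROUND(AVG(price), 2), SUM(price).
HAVING: drop groups with fewer than 2 rows.
  Edinburgh: ids {3, 6, 8, 12} → COUNT(*)=4, ROUND(AVG(price), 2)=463.75, SUM(price)=1855
  Geneva: ids {1, 11, 14} → COUNT(*)=3, ROUND(AVG(price), 2)=529.67, SUM(price)=1589
  Izmir: ids {4, 5, 7, 9, 13} → COUNT(*)=5, ROUND(AVG(price), 2)=624.6, SUM(price)=3123
  Quito: ids {2, 10} → COUNT(*)=2, ROUND(AVG(price), 2)=139, SUM(price)=278

Edinburgh | 4 | 463.75 | 1855 ; Geneva | 3 | 529.67 | 1589 ; Izmir | 5 | 624.6 | 3123 ; Quito | 2 | 139 | 278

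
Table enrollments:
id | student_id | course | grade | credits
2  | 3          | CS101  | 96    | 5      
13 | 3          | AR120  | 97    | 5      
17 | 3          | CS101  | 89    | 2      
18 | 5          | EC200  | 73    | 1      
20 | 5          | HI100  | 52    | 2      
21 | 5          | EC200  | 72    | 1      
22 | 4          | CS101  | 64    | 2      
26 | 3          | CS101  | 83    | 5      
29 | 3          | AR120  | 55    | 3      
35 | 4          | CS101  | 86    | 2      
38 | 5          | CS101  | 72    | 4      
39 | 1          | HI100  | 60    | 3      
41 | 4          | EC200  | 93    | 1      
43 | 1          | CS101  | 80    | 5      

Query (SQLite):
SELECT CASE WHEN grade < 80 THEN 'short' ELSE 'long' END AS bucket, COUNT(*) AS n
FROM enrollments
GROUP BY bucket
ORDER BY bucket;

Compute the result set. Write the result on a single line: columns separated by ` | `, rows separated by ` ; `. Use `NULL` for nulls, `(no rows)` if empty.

Bucket rows by grade < 80 → 'short' else 'long'; count each bucket.

long | 7 ; short | 7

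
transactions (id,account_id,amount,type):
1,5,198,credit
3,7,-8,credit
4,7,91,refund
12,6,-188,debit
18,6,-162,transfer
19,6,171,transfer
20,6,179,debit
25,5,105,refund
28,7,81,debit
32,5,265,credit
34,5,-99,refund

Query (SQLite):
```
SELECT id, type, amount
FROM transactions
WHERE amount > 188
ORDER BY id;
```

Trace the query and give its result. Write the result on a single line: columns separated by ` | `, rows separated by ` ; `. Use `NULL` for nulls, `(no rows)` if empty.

1 | credit | 198 ; 32 | credit | 265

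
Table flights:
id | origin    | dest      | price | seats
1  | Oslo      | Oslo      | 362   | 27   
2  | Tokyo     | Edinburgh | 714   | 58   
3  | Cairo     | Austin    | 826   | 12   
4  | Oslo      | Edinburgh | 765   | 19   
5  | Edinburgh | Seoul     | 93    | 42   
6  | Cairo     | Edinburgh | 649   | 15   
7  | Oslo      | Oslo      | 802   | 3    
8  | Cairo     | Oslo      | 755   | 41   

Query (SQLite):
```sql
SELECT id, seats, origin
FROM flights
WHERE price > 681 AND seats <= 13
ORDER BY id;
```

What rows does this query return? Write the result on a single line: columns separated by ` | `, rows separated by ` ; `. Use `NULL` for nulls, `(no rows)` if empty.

price > 681: ids {2, 3, 4, 7, 8}
seats <= 13: ids {3, 7}
Combine with AND.

3 | 12 | Cairo ; 7 | 3 | Oslo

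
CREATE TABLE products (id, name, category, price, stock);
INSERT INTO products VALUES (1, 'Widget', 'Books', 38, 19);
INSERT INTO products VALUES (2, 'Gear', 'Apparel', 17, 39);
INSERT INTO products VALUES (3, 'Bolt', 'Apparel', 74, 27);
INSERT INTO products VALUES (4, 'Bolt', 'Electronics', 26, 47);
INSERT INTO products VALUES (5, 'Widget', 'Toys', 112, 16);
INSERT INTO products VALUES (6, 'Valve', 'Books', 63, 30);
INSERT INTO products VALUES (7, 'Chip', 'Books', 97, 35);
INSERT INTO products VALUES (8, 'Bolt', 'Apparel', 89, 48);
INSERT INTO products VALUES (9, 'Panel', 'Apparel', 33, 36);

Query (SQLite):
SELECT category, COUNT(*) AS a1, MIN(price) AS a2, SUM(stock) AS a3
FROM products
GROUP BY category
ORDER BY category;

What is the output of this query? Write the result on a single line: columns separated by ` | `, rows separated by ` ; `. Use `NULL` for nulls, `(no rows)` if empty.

Apparel | 4 | 17 | 150 ; Books | 3 | 38 | 84 ; Electronics | 1 | 26 | 47 ; Toys | 1 | 112 | 16

Group products by category.
Per group compute: COUNT(*), MIN(price), SUM(stock).
  Apparel: ids {2, 3, 8, 9} → COUNT(*)=4, MIN(price)=17, SUM(stock)=150
  Books: ids {1, 6, 7} → COUNT(*)=3, MIN(price)=38, SUM(stock)=84
  Electronics: ids {4} → COUNT(*)=1, MIN(price)=26, SUM(stock)=47
  Toys: ids {5} → COUNT(*)=1, MIN(price)=112, SUM(stock)=16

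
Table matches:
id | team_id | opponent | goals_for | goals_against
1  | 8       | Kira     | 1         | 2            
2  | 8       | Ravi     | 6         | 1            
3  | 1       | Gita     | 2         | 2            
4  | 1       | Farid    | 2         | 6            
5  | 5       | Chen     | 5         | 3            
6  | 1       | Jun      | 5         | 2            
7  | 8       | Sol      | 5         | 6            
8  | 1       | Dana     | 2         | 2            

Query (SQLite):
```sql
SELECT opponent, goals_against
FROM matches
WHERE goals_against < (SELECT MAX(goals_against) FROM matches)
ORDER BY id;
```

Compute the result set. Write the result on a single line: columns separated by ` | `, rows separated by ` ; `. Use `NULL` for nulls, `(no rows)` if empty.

Scalar subquery: MAX(goals_against) over all matches rows = 6.
Keep rows where goals_against < that value.

Kira | 2 ; Ravi | 1 ; Gita | 2 ; Chen | 3 ; Jun | 2 ; Dana | 2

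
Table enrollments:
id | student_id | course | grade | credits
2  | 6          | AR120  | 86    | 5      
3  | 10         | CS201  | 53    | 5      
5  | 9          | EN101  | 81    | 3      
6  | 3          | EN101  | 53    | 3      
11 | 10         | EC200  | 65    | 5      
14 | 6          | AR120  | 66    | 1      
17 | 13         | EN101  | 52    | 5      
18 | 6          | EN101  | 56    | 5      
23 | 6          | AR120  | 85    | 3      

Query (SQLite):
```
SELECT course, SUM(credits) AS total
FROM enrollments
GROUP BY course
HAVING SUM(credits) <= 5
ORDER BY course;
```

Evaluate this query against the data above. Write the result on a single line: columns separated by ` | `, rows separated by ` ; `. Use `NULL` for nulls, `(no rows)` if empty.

CS201 | 5 ; EC200 | 5

Partition enrollments by course; compute SUM(credits) within each group.
HAVING: keep groups where SUM(credits) <= 5.
  AR120: ids {2, 14, 23} → SUM(credits)=9
  CS201: ids {3} → SUM(credits)=5
  EC200: ids {11} → SUM(credits)=5
  EN101: ids {5, 6, 17, 18} → SUM(credits)=16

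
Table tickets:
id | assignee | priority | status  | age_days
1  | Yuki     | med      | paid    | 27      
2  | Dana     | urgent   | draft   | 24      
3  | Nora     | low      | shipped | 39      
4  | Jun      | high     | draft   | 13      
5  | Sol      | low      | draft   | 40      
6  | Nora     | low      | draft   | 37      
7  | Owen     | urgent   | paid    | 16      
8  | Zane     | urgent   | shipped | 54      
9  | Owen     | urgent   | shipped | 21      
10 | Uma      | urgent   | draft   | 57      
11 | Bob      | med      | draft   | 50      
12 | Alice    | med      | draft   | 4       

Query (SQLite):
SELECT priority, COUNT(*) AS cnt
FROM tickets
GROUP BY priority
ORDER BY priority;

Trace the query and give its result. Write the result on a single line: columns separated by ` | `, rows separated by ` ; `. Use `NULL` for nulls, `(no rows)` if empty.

high | 1 ; low | 3 ; med | 3 ; urgent | 5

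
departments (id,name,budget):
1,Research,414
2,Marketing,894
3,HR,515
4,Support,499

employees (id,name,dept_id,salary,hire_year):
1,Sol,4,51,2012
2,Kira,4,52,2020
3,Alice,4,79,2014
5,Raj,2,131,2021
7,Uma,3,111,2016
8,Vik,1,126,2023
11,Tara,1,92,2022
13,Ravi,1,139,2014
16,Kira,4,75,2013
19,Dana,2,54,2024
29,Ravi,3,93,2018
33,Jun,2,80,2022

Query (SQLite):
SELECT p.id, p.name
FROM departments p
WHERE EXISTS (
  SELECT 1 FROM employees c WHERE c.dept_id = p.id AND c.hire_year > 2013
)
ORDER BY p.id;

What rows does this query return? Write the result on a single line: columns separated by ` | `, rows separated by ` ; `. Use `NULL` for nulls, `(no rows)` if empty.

For each departments row, check whether any employees with matching dept_id has hire_year > 2013.
Keep rows where that is true.

1 | Research ; 2 | Marketing ; 3 | HR ; 4 | Support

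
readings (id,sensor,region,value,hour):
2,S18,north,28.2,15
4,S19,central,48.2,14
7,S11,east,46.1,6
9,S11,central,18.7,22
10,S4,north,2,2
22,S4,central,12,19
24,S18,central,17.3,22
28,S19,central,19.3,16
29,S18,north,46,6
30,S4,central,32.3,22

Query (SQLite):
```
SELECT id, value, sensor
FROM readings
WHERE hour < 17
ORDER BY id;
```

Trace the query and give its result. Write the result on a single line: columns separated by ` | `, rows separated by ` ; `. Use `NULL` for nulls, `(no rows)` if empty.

hour < 17: ids {2, 4, 7, 10, 28, 29}

2 | 28.2 | S18 ; 4 | 48.2 | S19 ; 7 | 46.1 | S11 ; 10 | 2 | S4 ; 28 | 19.3 | S19 ; 29 | 46 | S18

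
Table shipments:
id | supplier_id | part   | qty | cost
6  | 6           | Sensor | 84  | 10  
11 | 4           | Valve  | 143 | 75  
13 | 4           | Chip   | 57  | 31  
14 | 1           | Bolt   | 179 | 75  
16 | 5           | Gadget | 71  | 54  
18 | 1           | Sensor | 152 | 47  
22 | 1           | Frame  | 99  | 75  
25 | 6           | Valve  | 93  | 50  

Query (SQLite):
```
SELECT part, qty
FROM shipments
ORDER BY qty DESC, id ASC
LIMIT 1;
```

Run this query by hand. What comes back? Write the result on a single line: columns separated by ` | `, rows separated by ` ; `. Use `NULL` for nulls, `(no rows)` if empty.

Bolt | 179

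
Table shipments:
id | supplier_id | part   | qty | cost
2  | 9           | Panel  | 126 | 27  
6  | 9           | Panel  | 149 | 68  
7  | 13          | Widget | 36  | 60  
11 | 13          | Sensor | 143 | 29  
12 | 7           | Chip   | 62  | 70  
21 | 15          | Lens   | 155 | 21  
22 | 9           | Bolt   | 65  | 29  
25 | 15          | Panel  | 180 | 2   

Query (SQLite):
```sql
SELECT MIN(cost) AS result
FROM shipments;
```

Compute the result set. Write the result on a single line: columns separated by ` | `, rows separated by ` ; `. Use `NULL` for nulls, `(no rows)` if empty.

All cost values: [27, 68, 60, 29, 70, 21, 29, 2].
MIN of non-NULL values = 2.

2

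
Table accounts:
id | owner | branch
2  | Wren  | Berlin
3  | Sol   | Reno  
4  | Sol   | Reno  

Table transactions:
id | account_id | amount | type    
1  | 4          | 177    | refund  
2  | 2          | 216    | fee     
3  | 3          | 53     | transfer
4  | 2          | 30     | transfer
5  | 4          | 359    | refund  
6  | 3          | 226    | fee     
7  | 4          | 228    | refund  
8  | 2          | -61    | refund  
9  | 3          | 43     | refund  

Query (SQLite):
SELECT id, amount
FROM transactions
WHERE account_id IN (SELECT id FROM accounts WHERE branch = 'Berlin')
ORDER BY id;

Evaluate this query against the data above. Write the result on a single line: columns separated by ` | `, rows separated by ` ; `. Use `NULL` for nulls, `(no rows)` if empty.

Inner query: accounts.id where branch = 'Berlin'.
Outer: keep transactions rows whose account_id is in that set.
Inner query → {2}

2 | 216 ; 4 | 30 ; 8 | -61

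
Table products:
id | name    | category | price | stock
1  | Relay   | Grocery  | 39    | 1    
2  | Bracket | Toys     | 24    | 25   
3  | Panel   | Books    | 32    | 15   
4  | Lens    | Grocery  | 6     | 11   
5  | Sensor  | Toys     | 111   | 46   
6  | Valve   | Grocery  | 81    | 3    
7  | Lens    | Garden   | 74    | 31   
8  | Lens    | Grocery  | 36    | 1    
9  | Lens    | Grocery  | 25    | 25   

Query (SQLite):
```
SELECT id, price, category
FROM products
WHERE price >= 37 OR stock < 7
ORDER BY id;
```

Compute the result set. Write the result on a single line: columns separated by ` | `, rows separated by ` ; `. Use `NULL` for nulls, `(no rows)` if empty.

price >= 37: ids {1, 5, 6, 7}
stock < 7: ids {1, 6, 8}
Combine with OR.

1 | 39 | Grocery ; 5 | 111 | Toys ; 6 | 81 | Grocery ; 7 | 74 | Garden ; 8 | 36 | Grocery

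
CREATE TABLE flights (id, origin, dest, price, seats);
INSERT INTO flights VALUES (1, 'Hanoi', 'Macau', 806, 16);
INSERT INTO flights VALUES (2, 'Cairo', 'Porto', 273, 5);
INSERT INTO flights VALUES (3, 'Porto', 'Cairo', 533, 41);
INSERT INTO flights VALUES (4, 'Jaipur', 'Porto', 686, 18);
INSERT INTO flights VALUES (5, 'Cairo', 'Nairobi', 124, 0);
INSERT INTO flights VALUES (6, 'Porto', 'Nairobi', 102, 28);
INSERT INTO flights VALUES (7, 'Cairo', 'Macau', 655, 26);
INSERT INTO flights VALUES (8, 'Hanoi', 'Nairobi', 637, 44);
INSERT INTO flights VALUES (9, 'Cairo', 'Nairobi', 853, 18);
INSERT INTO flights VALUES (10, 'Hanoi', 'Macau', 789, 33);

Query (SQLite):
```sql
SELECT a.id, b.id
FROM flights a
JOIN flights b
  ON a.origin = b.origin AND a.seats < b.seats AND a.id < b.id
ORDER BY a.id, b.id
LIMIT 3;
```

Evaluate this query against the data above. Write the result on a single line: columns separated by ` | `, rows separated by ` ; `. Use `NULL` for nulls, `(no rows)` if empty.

1 | 8 ; 1 | 10 ; 2 | 7

Pairs (a,b) with same origin, a.seats < b.seats, a.id < b.id.
origin groups: Cairo:{2,5,7,9} Hanoi:{1,8,10} Jaipur:{4} Porto:{3,6}
Ordered by (a.id, b.id); first 3.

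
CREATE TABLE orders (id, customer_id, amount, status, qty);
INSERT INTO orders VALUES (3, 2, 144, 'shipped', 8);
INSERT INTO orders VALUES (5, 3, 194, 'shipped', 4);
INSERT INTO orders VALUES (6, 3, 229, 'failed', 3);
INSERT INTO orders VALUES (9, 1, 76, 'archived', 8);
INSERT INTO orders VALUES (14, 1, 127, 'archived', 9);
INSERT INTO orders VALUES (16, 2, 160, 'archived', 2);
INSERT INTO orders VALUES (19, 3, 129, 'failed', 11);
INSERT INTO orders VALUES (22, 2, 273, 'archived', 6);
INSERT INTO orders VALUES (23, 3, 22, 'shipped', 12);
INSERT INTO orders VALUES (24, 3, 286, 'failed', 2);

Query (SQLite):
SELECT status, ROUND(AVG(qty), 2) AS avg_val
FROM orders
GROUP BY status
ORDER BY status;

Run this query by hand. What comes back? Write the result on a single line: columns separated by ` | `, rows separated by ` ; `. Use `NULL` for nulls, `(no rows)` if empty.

archived | 6.25 ; failed | 5.33 ; shipped | 8

Partition orders by status; compute ROUND(AVG(qty), 2) within each group.
  archived: ids {9, 14, 16, 22} → ROUND(AVG(qty), 2)=6.25
  failed: ids {6, 19, 24} → ROUND(AVG(qty), 2)=5.33
  shipped: ids {3, 5, 23} → ROUND(AVG(qty), 2)=8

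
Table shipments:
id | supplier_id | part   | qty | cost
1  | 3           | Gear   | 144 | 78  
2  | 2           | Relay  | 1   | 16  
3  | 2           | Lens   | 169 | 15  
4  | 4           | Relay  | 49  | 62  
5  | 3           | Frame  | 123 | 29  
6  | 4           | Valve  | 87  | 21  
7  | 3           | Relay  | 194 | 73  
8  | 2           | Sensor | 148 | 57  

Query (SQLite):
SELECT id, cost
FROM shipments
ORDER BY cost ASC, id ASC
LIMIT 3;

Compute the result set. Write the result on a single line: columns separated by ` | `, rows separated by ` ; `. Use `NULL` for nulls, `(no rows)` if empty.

3 | 15 ; 2 | 16 ; 6 | 21

Sort by cost asc, tiebreak id asc: (15, id=3), (16, id=2), (21, id=6), (29, id=5), (57, id=8), (62, id=4) …. Take first 3.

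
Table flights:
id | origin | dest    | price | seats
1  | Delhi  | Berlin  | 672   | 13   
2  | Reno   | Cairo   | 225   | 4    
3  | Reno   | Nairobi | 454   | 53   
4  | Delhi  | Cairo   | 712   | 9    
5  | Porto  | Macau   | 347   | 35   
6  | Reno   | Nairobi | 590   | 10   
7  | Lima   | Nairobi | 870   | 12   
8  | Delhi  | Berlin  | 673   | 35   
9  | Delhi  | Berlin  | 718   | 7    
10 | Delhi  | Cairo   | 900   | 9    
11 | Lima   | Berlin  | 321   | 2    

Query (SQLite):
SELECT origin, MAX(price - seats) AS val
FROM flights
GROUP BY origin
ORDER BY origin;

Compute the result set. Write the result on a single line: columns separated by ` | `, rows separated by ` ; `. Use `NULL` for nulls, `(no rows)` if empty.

For each row compute price - seats.
Group by origin; take MAX of the expression per group.
  Delhi: ids {1, 4, 8, 9, 10} → MAX(price - seats)=891
  Lima: ids {7, 11} → MAX(price - seats)=858
  Porto: ids {5} → MAX(price - seats)=312
  Reno: ids {2, 3, 6} → MAX(price - seats)=580

Delhi | 891 ; Lima | 858 ; Porto | 312 ; Reno | 580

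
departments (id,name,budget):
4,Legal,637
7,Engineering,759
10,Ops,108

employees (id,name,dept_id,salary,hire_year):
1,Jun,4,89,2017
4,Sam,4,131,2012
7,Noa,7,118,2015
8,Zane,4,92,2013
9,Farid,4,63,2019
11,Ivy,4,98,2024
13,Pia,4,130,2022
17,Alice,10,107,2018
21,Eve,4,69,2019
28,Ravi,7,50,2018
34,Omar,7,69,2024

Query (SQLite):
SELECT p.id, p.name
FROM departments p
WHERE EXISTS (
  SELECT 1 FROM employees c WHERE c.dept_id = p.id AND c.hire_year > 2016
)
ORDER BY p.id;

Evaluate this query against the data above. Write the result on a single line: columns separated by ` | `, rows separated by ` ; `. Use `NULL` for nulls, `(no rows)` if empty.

4 | Legal ; 7 | Engineering ; 10 | Ops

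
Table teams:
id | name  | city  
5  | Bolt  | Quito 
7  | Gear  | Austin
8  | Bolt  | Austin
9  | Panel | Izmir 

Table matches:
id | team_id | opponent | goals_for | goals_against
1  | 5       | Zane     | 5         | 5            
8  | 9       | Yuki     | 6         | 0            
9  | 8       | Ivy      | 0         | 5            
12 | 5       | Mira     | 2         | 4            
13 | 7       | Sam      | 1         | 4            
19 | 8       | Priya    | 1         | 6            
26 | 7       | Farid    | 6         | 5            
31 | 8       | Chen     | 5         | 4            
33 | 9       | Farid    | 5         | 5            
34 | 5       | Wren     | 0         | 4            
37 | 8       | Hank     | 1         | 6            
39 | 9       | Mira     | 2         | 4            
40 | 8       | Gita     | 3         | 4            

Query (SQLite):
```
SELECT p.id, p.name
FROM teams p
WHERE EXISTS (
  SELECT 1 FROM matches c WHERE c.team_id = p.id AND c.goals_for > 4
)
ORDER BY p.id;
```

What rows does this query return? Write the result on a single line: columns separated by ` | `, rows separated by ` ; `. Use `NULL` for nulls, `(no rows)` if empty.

For each teams row, check whether any matches with matching team_id has goals_for > 4.
Keep rows where that is true.

5 | Bolt ; 7 | Gear ; 8 | Bolt ; 9 | Panel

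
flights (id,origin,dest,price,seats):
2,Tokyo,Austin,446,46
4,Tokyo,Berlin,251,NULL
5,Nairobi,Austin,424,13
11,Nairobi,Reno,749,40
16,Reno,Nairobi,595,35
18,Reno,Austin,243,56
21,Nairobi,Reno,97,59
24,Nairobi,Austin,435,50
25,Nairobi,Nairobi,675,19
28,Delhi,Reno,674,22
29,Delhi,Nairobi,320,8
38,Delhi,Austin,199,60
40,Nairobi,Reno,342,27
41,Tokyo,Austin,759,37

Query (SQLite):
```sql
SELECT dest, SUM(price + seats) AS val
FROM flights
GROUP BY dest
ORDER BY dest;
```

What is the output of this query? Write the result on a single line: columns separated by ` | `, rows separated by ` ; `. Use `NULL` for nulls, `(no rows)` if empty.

For each row compute price + seats.
Group by dest; take SUM of the expression per group.
  Austin: ids {2, 5, 18, 24, 38, 41} → SUM(price + seats)=2768
  Berlin: ids {4} → SUM(price + seats)=NULL
  Nairobi: ids {16, 25, 29} → SUM(price + seats)=1652
  Reno: ids {11, 21, 28, 40} → SUM(price + seats)=2010

Austin | 2768 ; Berlin | NULL ; Nairobi | 1652 ; Reno | 2010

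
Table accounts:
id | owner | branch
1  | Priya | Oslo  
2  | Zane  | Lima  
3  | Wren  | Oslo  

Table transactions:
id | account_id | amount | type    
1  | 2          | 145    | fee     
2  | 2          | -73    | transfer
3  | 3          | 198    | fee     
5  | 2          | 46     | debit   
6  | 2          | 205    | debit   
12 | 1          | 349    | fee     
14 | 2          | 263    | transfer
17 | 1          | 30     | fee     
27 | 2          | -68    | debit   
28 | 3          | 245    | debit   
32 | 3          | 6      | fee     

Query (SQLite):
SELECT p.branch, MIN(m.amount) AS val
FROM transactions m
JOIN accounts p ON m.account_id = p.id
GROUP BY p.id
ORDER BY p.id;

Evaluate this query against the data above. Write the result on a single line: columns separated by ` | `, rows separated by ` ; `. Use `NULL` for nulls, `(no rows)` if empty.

Oslo | 30 ; Lima | -73 ; Oslo | 6

Join each transactions row to its accounts via account_id.
Group joined rows by accounts.id; compute MIN(m.amount) per group.
  1: ids {12, 17} → MIN(m.amount)=30
  2: ids {1, 2, 5, 6, 14, 27} → MIN(m.amount)=-73
  3: ids {3, 28, 32} → MIN(m.amount)=6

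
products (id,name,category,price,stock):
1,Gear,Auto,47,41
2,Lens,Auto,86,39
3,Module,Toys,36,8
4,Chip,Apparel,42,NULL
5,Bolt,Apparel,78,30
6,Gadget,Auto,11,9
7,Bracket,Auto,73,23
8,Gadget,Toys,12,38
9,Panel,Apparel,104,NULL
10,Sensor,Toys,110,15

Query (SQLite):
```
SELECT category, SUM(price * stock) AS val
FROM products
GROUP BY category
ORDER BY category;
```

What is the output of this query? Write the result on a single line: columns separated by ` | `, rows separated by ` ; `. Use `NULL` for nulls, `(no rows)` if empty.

For each row compute price * stock.
Group by category; take SUM of the expression per group.
  Apparel: ids {4, 5, 9} → SUM(price * stock)=2340
  Auto: ids {1, 2, 6, 7} → SUM(price * stock)=7059
  Toys: ids {3, 8, 10} → SUM(price * stock)=2394

Apparel | 2340 ; Auto | 7059 ; Toys | 2394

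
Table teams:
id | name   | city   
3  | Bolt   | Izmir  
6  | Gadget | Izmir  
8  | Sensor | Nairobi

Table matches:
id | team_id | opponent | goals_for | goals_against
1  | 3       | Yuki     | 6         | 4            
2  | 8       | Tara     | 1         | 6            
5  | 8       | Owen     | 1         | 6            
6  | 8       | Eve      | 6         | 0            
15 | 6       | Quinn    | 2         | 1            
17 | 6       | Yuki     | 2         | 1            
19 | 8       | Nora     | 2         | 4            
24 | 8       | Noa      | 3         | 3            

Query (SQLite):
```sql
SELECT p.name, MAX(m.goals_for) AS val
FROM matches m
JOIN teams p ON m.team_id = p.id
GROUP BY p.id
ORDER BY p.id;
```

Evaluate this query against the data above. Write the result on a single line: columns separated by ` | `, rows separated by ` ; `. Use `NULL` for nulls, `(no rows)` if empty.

Join each matches row to its teams via team_id.
Group joined rows by teams.id; compute MAX(m.goals_for) per group.
  3: ids {1} → MAX(m.goals_for)=6
  6: ids {15, 17} → MAX(m.goals_for)=2
  8: ids {2, 5, 6, 19, 24} → MAX(m.goals_for)=6

Bolt | 6 ; Gadget | 2 ; Sensor | 6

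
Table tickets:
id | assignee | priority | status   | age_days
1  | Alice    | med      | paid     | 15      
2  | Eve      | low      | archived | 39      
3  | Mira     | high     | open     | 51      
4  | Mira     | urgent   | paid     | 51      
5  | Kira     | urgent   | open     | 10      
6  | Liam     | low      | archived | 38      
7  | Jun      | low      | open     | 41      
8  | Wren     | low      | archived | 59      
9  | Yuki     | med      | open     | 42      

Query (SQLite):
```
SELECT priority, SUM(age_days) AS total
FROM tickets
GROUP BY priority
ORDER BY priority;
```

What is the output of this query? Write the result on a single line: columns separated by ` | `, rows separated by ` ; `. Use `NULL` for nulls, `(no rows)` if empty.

Partition tickets by priority; compute SUM(age_days) within each group.
  high: ids {3} → SUM(age_days)=51
  low: ids {2, 6, 7, 8} → SUM(age_days)=177
  med: ids {1, 9} → SUM(age_days)=57
  urgent: ids {4, 5} → SUM(age_days)=61

high | 51 ; low | 177 ; med | 57 ; urgent | 61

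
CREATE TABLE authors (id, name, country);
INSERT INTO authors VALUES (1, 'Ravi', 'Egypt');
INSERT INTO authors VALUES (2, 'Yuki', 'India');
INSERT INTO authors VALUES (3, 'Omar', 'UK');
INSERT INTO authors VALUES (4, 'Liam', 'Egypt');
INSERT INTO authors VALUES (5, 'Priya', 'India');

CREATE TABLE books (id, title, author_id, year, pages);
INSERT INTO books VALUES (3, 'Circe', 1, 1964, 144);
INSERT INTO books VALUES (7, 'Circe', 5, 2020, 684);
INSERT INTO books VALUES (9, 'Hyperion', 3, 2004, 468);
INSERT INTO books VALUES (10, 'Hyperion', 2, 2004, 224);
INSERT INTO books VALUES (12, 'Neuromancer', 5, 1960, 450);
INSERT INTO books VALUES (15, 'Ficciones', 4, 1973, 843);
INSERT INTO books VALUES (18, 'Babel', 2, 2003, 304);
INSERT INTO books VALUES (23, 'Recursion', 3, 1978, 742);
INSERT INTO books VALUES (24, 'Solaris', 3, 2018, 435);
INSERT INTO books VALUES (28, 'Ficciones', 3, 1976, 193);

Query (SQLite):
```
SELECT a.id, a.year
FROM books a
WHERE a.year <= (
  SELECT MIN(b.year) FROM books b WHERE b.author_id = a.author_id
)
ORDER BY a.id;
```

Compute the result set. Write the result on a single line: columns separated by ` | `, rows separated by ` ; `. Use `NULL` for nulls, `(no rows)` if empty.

3 | 1964 ; 12 | 1960 ; 15 | 1973 ; 18 | 2003 ; 28 | 1976

For each books row a, compute MIN(year) over rows sharing a.author_id.
Keep row a if a.year <= that per-group MIN.
  author_id=1: MIN(year) = 1964
  author_id=2: MIN(year) = 2003
  author_id=3: MIN(year) = 1976
  author_id=4: MIN(year) = 1973
  author_id=5: MIN(year) = 1960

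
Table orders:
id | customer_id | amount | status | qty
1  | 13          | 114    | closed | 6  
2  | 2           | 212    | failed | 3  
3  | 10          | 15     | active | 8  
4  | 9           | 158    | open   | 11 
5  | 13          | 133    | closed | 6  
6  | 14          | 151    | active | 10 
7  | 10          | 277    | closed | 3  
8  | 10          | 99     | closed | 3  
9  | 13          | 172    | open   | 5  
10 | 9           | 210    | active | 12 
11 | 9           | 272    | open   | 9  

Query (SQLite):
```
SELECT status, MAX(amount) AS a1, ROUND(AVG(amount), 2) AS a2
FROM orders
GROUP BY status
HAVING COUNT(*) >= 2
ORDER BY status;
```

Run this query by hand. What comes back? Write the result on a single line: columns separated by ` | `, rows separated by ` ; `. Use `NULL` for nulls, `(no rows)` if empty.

Group orders by status.
Per group compute: MAX(amount), ROUND(AVG(amount), 2).
HAVING: drop groups with fewer than 2 rows.
  active: ids {3, 6, 10} → MAX(amount)=210, ROUND(AVG(amount), 2)=125.33
  closed: ids {1, 5, 7, 8} → MAX(amount)=277, ROUND(AVG(amount), 2)=155.75
  failed: ids {2} → MAX(amount)=212, ROUND(AVG(amount), 2)=212
  open: ids {4, 9, 11} → MAX(amount)=272, ROUND(AVG(amount), 2)=200.67

active | 210 | 125.33 ; closed | 277 | 155.75 ; open | 272 | 200.67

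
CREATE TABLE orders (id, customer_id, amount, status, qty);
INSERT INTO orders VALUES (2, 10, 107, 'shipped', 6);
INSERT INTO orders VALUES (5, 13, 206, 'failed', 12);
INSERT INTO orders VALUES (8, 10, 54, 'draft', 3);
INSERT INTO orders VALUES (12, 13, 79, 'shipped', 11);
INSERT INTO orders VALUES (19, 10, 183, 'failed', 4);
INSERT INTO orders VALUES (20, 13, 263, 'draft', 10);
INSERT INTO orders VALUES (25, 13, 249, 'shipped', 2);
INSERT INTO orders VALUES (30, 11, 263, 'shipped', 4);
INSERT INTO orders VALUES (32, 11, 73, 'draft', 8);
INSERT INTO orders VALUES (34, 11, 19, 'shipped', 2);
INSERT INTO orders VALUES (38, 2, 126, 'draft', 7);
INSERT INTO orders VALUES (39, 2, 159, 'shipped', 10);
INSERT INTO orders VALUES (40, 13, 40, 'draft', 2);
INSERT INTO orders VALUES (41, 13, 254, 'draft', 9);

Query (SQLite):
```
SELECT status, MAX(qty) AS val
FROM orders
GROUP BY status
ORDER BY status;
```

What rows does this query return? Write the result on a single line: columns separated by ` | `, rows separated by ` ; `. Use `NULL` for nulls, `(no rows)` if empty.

Partition orders by status; compute MAX(qty) within each group.
  draft: ids {8, 20, 32, 38, 40, 41} → MAX(qty)=10
  failed: ids {5, 19} → MAX(qty)=12
  shipped: ids {2, 12, 25, 30, 34, 39} → MAX(qty)=11

draft | 10 ; failed | 12 ; shipped | 11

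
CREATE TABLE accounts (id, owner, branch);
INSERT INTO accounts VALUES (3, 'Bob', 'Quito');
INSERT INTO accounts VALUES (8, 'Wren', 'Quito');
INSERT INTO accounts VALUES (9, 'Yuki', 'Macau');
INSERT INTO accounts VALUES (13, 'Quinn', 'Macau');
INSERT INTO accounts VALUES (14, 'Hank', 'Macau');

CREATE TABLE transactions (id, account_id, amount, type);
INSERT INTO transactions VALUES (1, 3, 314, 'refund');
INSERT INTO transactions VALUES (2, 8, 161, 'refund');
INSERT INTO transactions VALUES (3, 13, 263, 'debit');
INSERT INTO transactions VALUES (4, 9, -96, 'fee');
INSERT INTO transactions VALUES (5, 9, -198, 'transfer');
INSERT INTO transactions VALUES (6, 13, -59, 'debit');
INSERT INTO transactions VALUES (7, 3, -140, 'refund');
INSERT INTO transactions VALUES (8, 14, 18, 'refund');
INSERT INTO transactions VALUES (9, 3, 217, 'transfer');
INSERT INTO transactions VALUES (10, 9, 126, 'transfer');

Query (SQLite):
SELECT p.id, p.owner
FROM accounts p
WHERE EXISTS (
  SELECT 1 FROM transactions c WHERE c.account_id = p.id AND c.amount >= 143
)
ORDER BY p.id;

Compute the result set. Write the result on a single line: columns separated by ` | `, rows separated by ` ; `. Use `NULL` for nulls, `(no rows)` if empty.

3 | Bob ; 8 | Wren ; 13 | Quinn

For each accounts row, check whether any transactions with matching account_id has amount >= 143.
Keep rows where that is true.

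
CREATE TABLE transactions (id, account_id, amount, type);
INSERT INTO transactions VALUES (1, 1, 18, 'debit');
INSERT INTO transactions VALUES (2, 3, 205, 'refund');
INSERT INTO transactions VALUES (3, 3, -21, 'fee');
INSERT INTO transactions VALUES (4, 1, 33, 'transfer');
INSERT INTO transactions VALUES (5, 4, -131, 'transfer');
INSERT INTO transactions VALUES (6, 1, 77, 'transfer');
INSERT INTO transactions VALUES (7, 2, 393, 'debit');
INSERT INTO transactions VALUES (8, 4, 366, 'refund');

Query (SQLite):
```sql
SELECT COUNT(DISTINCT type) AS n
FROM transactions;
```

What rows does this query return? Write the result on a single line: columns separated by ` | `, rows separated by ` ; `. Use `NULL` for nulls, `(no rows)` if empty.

4

Count distinct non-NULL type values.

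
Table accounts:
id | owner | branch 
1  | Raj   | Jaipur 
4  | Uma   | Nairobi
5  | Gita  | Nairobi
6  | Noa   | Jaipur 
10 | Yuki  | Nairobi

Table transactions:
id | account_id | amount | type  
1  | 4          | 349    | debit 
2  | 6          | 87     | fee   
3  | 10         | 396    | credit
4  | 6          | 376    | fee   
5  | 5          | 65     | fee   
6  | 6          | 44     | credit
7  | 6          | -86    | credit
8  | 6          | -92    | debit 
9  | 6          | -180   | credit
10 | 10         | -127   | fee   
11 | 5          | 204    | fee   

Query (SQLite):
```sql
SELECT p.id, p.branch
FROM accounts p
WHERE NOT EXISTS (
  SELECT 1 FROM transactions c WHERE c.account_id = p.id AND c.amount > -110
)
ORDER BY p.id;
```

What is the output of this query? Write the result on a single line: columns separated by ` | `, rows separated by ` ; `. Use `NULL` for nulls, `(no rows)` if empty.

1 | Jaipur

For each accounts row, check whether any transactions with matching account_id has amount > -110.
Keep rows where that is false.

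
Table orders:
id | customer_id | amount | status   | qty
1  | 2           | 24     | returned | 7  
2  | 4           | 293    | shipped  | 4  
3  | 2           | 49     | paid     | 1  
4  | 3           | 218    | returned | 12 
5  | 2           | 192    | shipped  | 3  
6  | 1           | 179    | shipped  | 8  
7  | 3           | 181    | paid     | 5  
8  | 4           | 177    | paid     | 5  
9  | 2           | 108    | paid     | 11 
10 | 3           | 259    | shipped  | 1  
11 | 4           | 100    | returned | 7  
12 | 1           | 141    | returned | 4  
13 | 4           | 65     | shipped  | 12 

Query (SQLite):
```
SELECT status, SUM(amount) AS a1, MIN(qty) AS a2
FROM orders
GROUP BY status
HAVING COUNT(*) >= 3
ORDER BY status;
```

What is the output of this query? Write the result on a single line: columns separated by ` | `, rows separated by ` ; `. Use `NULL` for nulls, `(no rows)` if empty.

Group orders by status.
Per group compute: SUM(amount), MIN(qty).
HAVING: drop groups with fewer than 3 rows.
  paid: ids {3, 7, 8, 9} → SUM(amount)=515, MIN(qty)=1
  returned: ids {1, 4, 11, 12} → SUM(amount)=483, MIN(qty)=4
  shipped: ids {2, 5, 6, 10, 13} → SUM(amount)=988, MIN(qty)=1

paid | 515 | 1 ; returned | 483 | 4 ; shipped | 988 | 1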